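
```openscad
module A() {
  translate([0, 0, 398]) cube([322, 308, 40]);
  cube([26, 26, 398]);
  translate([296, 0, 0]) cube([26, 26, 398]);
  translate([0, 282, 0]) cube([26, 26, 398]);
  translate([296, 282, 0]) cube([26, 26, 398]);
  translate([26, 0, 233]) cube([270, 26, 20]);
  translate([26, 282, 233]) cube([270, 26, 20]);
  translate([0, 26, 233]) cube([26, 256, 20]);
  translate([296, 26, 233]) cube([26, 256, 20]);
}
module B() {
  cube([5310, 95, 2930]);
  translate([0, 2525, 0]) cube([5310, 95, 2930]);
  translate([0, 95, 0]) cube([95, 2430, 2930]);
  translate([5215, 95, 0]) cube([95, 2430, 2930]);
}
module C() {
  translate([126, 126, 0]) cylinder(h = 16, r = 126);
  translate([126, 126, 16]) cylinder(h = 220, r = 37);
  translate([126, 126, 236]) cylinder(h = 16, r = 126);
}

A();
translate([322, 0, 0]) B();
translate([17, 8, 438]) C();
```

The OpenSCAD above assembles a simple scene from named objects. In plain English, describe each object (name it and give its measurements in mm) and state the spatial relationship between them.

A is a simple wooden stool: a rectangular seat 322 mm (x) by 308 mm (y), 40 mm thick, top face at z = 438 mm, on four square legs, each 26×26 mm in cross-section. The legs rest on z = 0, each flush with a corner of the seat. Four stretchers, 26 mm wide and 20 mm tall, connect adjacent legs with their undersides at z = 233 mm, each running between the inner faces of the legs it joins and aligned with the legs' outer faces on the other axis.

B is a box-shaped house frame (walls only): outside footprint 5310×2620 mm, wall height 2930 mm, wall thickness 95 mm. The two y-facing walls run the full x-width; the two x-facing walls fit between the inner faces of the y-facing walls.

C is a spool: two coaxial disc flanges of radius 126 mm and thickness 16 mm, joined by a core cylinder of radius 37 mm and height 220 mm. The lower flange rests on z = 0 and the three cylinders share a vertical axis.

The house frame is against the stool's +x side, with their −y faces flush. The spool is on top of the stool.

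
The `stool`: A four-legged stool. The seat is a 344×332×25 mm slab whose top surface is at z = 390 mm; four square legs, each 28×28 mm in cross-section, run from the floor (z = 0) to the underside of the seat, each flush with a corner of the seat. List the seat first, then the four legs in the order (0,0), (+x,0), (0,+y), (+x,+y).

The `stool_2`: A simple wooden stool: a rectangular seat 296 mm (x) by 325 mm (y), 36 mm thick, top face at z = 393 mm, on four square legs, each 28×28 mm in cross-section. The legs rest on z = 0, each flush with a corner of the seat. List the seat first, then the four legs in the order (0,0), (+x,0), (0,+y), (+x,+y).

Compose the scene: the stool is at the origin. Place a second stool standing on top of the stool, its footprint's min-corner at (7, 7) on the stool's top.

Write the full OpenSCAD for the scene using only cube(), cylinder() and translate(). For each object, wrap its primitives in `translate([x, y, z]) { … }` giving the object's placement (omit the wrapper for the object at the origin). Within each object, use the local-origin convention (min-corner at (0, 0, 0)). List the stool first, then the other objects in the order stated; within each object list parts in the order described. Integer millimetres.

translate([0, 0, 365]) cube([344, 332, 25]);
cube([28, 28, 365]);
translate([316, 0, 0]) cube([28, 28, 365]);
translate([0, 304, 0]) cube([28, 28, 365]);
translate([316, 304, 0]) cube([28, 28, 365]);
translate([7, 7, 390]) {
  translate([0, 0, 357]) cube([296, 325, 36]);
  cube([28, 28, 357]);
  translate([268, 0, 0]) cube([28, 28, 357]);
  translate([0, 297, 0]) cube([28, 28, 357]);
  translate([268, 297, 0]) cube([28, 28, 357]);
}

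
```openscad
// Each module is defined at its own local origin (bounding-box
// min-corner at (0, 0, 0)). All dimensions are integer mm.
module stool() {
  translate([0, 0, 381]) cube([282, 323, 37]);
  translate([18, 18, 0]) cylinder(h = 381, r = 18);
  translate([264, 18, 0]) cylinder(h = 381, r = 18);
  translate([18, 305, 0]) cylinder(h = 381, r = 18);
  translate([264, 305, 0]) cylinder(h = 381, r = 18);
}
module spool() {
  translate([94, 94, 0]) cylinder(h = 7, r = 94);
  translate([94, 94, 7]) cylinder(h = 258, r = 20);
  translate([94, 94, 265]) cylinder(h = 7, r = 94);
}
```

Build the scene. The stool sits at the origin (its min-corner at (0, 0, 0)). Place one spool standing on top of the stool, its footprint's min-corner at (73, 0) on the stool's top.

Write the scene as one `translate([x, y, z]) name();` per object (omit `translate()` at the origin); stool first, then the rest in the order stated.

stool();
translate([73, 0, 418]) spool();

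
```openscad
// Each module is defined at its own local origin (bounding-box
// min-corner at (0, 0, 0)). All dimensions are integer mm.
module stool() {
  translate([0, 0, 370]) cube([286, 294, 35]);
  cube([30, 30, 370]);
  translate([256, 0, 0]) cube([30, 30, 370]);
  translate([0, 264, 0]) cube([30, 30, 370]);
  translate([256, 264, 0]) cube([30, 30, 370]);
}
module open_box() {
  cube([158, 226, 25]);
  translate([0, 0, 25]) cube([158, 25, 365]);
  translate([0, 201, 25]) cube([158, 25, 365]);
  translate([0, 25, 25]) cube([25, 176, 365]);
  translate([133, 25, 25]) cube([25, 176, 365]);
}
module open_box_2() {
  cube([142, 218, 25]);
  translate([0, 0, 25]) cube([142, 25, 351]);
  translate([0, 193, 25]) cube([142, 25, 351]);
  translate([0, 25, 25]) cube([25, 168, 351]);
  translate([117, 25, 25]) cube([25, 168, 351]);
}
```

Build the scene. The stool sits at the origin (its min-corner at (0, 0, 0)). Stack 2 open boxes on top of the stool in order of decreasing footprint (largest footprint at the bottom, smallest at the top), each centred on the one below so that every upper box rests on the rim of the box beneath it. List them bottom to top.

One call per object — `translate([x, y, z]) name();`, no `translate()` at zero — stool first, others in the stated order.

stool();
translate([64, 34, 405]) open_box();
translate([72, 38, 795]) open_box_2();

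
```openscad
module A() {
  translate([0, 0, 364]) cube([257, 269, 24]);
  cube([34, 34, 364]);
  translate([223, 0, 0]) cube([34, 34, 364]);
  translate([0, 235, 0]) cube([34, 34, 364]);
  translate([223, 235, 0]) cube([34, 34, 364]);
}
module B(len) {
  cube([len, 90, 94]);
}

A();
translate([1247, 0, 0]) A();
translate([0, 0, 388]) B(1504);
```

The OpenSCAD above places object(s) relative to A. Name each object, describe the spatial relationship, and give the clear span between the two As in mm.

A is a stool. B is a beam. A beam spans the tops of two stools. The clear span between the two stools is 990 mm.

Second stool starts at x = 1247; first ends at x = 257; clear span = 1247 − 257 = 990 mm.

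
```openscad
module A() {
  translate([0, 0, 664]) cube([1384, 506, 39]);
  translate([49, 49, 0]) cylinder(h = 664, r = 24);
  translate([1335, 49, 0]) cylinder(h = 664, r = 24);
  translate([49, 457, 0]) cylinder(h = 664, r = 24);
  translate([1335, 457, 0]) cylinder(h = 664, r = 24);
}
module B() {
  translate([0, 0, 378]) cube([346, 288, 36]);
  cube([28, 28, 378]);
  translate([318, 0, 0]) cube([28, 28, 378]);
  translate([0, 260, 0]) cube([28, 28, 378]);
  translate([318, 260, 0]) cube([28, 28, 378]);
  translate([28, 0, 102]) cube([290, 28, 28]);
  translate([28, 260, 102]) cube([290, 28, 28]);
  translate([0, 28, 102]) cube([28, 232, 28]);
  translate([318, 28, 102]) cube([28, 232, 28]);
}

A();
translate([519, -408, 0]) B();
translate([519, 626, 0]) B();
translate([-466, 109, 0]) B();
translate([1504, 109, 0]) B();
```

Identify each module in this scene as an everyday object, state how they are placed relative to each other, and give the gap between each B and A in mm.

Each stool's nearest face is 120 mm from the table's bounding box.

A is a table. B is a stool. Four stools sit around the table at the −y, +y, −x, +x sides. The gap between each stool and the table is 120 mm.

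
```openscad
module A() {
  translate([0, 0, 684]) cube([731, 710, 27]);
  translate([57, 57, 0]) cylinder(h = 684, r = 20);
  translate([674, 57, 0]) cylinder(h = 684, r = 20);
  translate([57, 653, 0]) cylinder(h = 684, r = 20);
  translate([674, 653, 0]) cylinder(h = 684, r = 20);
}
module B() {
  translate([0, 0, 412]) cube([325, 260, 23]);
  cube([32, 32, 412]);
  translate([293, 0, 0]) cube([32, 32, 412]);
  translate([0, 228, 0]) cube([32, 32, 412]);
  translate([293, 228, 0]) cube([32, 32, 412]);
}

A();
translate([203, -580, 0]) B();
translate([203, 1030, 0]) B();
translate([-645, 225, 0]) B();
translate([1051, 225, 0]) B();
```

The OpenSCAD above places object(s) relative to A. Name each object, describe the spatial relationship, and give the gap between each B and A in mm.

Each stool's nearest face is 320 mm from the table's bounding box.

A is a table. B is a stool. Four stools sit around the table at the −y, +y, −x, +x sides. The gap between each stool and the table is 320 mm.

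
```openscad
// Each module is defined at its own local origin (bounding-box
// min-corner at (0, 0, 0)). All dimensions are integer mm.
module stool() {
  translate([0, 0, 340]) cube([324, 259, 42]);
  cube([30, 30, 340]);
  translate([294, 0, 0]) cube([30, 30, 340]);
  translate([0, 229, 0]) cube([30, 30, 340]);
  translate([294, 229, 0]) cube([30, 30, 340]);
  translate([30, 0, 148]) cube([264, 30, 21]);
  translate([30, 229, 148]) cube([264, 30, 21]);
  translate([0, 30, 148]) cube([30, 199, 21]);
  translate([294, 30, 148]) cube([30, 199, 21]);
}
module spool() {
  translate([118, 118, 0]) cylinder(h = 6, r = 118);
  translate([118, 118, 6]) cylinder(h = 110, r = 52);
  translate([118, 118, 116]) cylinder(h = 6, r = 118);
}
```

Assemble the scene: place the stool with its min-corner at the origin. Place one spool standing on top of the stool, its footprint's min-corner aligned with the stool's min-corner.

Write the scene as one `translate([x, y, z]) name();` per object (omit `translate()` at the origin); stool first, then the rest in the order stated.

stool();
translate([0, 0, 382]) spool();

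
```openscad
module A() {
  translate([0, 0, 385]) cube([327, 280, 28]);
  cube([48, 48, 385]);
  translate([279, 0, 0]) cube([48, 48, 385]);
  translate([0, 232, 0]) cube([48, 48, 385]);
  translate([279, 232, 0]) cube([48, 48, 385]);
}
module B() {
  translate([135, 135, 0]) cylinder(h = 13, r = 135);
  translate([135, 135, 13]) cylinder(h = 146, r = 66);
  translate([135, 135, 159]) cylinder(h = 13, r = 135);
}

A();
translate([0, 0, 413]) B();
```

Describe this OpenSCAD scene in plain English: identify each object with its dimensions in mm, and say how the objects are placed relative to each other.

A is a four-legged stool. The seat is a 327×280×28 mm slab whose top surface is at z = 413 mm; four square legs, each 48×48 mm in cross-section, run from the floor (z = 0) to the underside of the seat, each flush with a corner of the seat.

B is a spool: two coaxial disc flanges of radius 135 mm and thickness 13 mm, joined by a core cylinder of radius 66 mm and height 146 mm. The lower flange rests on z = 0 and the three cylinders share a vertical axis.

The spool is on top of the stool.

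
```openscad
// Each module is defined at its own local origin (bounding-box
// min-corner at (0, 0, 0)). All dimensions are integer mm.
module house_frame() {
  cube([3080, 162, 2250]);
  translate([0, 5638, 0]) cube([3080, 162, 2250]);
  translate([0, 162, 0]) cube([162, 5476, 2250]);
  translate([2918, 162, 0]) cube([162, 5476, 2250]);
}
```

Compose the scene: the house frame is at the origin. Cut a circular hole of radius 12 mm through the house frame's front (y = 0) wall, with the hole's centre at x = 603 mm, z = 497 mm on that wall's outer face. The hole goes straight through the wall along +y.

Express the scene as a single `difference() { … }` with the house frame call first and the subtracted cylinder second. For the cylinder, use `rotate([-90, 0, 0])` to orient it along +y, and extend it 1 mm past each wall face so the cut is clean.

difference() {
  house_frame();
  translate([603, -1, 497]) rotate([-90, 0, 0]) cylinder(h = 164, r = 12);
}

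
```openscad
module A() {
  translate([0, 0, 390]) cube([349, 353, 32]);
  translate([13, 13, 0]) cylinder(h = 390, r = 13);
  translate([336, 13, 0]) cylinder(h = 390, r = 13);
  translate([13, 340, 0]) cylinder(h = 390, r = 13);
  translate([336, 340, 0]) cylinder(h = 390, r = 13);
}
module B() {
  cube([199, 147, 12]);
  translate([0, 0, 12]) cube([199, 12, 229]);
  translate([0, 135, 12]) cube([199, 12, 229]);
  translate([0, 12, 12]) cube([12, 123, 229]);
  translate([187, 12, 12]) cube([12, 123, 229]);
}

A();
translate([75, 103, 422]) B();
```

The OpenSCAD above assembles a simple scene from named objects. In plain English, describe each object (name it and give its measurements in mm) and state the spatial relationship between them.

A is a four-legged stool. The seat is a 349×353×32 mm slab whose top surface is at z = 422 mm; four round legs, each 26 mm in diameter, run from the floor (z = 0) to the underside of the seat, each leg's axis is inset half a diameter from the nearest pair of seat edges (so the leg's bounding box is flush with the corner).

B is an open-topped rectangular box: outside dimensions 199×147×241 mm, with a uniform wall and base thickness of 12 mm. The base is a full 199×147 slab on the floor; four walls sit on top of the base. The front and back walls (the −y and +y sides) span the full width; the two side walls fit between them.

The open box is on top of the stool, centred.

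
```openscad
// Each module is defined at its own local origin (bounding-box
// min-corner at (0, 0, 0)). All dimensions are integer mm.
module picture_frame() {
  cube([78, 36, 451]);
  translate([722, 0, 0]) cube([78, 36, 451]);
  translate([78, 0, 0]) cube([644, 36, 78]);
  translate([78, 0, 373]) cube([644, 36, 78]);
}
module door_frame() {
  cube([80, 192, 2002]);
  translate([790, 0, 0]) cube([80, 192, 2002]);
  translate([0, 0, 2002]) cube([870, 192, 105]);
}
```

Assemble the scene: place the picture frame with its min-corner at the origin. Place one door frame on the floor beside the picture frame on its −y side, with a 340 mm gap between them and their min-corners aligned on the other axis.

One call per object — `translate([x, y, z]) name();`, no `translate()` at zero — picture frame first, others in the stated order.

picture_frame();
translate([0, -532, 0]) door_frame();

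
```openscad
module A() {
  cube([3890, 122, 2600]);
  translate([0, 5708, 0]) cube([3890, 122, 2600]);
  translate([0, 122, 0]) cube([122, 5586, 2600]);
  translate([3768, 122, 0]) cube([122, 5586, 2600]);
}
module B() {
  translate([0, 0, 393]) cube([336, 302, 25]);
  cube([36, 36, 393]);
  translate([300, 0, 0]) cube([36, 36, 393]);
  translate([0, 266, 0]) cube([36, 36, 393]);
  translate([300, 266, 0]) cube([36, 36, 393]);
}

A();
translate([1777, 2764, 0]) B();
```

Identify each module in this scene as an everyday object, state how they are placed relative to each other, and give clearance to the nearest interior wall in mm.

Clearances: x = 1655, y = 2642; minimum 1655 mm.

A is a house frame. B is a stool. The stool sits inside the house frame, centred. The clearance to the nearest interior wall is 1655 mm.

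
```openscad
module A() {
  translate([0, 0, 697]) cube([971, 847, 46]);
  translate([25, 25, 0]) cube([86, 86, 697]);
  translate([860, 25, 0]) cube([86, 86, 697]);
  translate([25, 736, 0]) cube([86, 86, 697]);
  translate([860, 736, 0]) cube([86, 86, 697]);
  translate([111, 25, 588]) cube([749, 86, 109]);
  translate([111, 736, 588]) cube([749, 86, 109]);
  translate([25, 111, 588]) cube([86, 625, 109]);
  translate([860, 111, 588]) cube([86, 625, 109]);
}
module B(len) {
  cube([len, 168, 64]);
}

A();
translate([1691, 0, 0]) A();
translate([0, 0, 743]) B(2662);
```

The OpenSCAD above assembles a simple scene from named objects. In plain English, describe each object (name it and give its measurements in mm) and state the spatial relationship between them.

A is a table: top 971 mm (x) × 847 mm (y), 46 mm thick, upper face at z = 743 mm, on four 86×86 mm square legs, each inset 25 mm from the nearest pair of top edges, running from z = 0 to the bottom of the top. Four apron rails, 86 mm thick and 109 mm tall, run between adjacent legs with their top edges flush with the underside of the top and their outer faces flush with the legs' outer faces.

B is a rectangular beam 2662 mm long (x), 168 mm deep (y), 64 mm thick (z).

The beam spans the tops of two tables placed 720 mm apart, resting at z = 743 mm.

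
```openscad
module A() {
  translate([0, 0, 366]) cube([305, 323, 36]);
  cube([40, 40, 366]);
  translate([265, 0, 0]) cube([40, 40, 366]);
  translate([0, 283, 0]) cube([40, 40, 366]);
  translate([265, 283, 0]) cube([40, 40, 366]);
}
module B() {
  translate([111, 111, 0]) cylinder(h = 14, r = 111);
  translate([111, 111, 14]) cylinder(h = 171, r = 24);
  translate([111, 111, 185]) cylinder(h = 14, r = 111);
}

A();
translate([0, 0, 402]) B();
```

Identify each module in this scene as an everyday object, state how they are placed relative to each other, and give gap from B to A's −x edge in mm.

The spool's min-x is at 0; the stool's min-x is 0; gap = 0 mm.

A is a stool. B is a spool. The spool is on top of the stool. The gap from the spool to the stool's −x edge is 0 mm.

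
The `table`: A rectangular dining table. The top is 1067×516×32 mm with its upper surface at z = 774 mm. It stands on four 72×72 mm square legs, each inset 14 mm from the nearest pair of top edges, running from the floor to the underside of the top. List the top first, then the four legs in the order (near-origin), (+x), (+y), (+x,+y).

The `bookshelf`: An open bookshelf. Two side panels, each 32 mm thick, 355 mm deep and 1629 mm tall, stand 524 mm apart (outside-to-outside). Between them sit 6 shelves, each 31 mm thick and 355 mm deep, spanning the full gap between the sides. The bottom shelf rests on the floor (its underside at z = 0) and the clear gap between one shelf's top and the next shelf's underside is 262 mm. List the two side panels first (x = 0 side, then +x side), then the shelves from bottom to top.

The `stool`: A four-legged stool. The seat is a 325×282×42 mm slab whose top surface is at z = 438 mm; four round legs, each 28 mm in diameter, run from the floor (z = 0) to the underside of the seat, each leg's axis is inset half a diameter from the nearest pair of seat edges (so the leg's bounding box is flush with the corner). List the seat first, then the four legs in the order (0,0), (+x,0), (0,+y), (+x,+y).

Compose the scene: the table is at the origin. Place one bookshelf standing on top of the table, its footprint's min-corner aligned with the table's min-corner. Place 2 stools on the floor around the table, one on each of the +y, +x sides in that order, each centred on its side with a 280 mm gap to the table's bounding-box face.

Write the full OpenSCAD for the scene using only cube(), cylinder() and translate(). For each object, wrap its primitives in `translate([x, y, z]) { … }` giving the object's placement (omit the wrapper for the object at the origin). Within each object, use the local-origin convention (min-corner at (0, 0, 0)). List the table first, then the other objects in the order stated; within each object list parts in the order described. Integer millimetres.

translate([0, 0, 742]) cube([1067, 516, 32]);
translate([14, 14, 0]) cube([72, 72, 742]);
translate([981, 14, 0]) cube([72, 72, 742]);
translate([14, 430, 0]) cube([72, 72, 742]);
translate([981, 430, 0]) cube([72, 72, 742]);
translate([0, 0, 774]) {
  cube([32, 355, 1629]);
  translate([492, 0, 0]) cube([32, 355, 1629]);
  translate([32, 0, 0]) cube([460, 355, 31]);
  translate([32, 0, 293]) cube([460, 355, 31]);
  translate([32, 0, 586]) cube([460, 355, 31]);
  translate([32, 0, 879]) cube([460, 355, 31]);
  translate([32, 0, 1172]) cube([460, 355, 31]);
  translate([32, 0, 1465]) cube([460, 355, 31]);
}
translate([371, 796, 0]) {
  translate([0, 0, 396]) cube([325, 282, 42]);
  translate([14, 14, 0]) cylinder(h = 396, r = 14);
  translate([311, 14, 0]) cylinder(h = 396, r = 14);
  translate([14, 268, 0]) cylinder(h = 396, r = 14);
  translate([311, 268, 0]) cylinder(h = 396, r = 14);
}
translate([1347, 117, 0]) {
  translate([0, 0, 396]) cube([325, 282, 42]);
  translate([14, 14, 0]) cylinder(h = 396, r = 14);
  translate([311, 14, 0]) cylinder(h = 396, r = 14);
  translate([14, 268, 0]) cylinder(h = 396, r = 14);
  translate([311, 268, 0]) cylinder(h = 396, r = 14);
}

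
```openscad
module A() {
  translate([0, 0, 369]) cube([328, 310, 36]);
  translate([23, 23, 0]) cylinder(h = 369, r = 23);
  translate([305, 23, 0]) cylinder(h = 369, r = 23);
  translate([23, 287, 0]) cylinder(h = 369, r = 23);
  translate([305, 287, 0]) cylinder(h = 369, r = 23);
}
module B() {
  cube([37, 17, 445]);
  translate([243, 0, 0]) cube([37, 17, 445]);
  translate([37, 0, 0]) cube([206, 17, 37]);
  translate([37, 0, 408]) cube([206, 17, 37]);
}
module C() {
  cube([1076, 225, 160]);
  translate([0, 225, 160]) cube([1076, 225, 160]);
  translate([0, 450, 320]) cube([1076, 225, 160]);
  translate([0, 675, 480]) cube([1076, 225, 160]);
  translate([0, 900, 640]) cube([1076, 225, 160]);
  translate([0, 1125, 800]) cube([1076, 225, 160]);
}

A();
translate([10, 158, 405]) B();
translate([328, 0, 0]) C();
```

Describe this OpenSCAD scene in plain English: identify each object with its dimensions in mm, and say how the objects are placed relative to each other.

A is a simple wooden stool: a rectangular seat 328 mm (x) by 310 mm (y), 36 mm thick, top face at z = 405 mm, on four round legs, each 46 mm in diameter. The legs rest on z = 0, each leg's axis is inset half a diameter from the nearest pair of seat edges (so the leg's bounding box is flush with the corner).

B is a picture frame with a 206×371 mm rectangular opening (x by z) and a uniform 37 mm border on every side. Frame depth is 17 mm along y. It is built from two vertical stiles running the full outside height and two horizontal rails spanning the gap between the stiles.

C is a run of 6 identical solid stair steps. Each tread is 1076×225 mm and each step block is 160 mm high. Step 1 rests on the floor; step k is offset from step 1 by (k−1)×225 mm in y and (k−1)×160 mm in z.

The picture frame is on top of the stool. The staircase is against the stool's +x side, with their −y faces flush.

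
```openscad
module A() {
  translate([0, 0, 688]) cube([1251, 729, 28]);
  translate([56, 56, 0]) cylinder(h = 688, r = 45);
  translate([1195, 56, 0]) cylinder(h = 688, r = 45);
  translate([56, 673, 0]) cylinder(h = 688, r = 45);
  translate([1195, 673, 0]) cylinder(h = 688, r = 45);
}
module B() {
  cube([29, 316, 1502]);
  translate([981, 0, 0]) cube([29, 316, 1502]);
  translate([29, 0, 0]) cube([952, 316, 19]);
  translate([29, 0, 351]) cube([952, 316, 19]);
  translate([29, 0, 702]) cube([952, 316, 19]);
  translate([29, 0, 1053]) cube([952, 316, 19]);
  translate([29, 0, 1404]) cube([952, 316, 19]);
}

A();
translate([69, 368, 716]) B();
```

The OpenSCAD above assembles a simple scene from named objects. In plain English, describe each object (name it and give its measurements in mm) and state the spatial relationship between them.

A is a table: top 1251 mm (x) × 729 mm (y), 28 mm thick, upper face at z = 716 mm, on four round legs of 90 mm diameter, each leg's bounding box inset 11 mm from the nearest pair of top edges, running from z = 0 to the bottom of the top.

B is an open bookshelf. Two side panels, each 29 mm thick, 316 mm deep and 1502 mm tall, stand 1010 mm apart (outside-to-outside). Between them sit 5 shelves, each 19 mm thick and 316 mm deep, spanning the full gap between the sides. The bottom shelf rests on the floor (its underside at z = 0) and the clear gap between one shelf's top and the next shelf's underside is 332 mm.

The bookshelf is on top of the table.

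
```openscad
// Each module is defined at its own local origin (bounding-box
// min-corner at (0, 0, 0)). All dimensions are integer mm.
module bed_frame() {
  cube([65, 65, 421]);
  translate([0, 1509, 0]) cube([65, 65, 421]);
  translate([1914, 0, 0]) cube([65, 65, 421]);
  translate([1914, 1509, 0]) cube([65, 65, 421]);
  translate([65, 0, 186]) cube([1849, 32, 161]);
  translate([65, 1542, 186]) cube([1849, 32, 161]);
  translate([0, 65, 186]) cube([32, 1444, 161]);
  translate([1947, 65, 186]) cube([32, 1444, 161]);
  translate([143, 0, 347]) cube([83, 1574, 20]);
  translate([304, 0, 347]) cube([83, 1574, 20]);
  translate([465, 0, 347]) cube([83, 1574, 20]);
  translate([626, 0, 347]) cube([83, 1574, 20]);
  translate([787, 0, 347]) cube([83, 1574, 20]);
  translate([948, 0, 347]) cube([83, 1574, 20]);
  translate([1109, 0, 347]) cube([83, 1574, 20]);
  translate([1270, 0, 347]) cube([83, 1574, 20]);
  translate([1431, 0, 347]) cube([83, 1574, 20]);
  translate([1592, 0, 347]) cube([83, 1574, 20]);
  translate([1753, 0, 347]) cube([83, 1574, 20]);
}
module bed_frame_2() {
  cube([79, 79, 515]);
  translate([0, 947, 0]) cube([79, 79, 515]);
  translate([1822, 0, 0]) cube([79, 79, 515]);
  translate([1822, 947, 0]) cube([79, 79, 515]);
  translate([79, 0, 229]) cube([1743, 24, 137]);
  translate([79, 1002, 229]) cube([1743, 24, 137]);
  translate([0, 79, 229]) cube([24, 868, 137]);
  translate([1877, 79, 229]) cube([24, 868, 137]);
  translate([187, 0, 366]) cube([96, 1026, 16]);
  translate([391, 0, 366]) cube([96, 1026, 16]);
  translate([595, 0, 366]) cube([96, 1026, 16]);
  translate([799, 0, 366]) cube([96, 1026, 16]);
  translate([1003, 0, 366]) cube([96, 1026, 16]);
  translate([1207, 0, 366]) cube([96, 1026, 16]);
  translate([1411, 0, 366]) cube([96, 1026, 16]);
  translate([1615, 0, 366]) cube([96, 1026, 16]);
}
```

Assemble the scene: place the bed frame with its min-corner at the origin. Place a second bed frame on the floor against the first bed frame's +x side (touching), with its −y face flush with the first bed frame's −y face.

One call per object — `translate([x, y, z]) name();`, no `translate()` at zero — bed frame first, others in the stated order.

bed_frame();
translate([1979, 0, 0]) bed_frame_2();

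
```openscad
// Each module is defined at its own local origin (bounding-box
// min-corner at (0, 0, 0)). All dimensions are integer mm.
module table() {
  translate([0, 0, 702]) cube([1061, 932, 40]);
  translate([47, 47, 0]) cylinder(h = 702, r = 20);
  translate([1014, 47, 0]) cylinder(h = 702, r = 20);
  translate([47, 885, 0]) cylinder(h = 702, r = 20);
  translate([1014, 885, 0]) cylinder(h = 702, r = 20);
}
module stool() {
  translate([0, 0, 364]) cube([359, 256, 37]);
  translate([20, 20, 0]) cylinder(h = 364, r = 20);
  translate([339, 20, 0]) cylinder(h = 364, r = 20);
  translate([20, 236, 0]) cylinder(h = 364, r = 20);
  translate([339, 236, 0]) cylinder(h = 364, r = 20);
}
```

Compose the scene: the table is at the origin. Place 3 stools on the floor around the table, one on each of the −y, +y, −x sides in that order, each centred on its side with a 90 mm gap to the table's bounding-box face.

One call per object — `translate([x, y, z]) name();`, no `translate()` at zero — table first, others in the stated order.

table();
translate([351, -346, 0]) stool();
translate([351, 1022, 0]) stool();
translate([-449, 338, 0]) stool();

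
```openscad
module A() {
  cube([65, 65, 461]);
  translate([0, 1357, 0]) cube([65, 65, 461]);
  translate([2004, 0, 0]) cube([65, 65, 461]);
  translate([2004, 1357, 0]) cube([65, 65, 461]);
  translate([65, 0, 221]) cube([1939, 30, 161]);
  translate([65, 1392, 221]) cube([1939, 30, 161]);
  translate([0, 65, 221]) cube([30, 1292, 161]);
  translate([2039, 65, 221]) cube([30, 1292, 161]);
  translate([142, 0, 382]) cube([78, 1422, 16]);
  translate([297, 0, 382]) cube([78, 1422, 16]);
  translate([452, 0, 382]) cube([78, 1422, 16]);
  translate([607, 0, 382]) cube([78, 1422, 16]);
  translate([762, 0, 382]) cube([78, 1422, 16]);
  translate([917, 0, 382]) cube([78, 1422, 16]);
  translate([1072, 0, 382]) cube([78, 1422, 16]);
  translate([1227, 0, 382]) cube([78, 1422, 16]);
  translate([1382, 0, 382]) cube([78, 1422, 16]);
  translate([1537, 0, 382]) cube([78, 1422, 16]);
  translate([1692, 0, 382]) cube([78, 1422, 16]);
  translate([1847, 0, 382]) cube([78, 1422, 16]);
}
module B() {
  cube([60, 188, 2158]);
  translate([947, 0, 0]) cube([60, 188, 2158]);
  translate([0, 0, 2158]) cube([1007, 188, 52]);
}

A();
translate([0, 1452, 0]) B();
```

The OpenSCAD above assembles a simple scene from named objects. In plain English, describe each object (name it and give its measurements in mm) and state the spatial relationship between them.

A is a bed frame 2069 mm long (x) by 1422 mm wide (y). Four 65×65 mm corner posts, 461 mm tall, at the corners of the footprint. Four rails of 30 mm thickness and 161 mm height run between adjacent posts with their undersides at z = 221 mm, their outer faces flush with the outside of the frame (the two x-running rails run between the posts' inner faces; the two y-running rails run between the posts' inner faces). 12 slats, each 78 mm wide (x) and 16 mm thick, lie across the top of the two x-running rails, running the full 1422 mm width of the frame in y; the slats are evenly spaced along x between the inner faces of the end posts with equal gaps (rounded down to the nearest mm) at the −x end and between each pair — any rounding remainder accumulates at the +x end.

B is a door frame. The clear opening is 887 mm wide and 2158 mm high. Two 60 mm wide jambs, 188 mm deep, stand either side of the opening from the floor to the top of the opening. A 52 mm thick head sits across the top of both jambs, spanning the full outside width of the frame.

The door frame is on the floor beside the bed frame on its +y side.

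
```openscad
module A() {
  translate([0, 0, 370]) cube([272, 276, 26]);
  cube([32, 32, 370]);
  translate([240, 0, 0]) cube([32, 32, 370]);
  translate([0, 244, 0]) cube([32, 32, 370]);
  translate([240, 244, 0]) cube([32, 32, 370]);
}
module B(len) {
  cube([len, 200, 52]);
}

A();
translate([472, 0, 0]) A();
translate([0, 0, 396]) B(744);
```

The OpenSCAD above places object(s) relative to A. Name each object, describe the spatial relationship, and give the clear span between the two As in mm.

Second stool starts at x = 472; first ends at x = 272; clear span = 472 − 272 = 200 mm.

A is a stool. B is a beam. A beam spans the tops of two stools. The clear span between the two stools is 200 mm.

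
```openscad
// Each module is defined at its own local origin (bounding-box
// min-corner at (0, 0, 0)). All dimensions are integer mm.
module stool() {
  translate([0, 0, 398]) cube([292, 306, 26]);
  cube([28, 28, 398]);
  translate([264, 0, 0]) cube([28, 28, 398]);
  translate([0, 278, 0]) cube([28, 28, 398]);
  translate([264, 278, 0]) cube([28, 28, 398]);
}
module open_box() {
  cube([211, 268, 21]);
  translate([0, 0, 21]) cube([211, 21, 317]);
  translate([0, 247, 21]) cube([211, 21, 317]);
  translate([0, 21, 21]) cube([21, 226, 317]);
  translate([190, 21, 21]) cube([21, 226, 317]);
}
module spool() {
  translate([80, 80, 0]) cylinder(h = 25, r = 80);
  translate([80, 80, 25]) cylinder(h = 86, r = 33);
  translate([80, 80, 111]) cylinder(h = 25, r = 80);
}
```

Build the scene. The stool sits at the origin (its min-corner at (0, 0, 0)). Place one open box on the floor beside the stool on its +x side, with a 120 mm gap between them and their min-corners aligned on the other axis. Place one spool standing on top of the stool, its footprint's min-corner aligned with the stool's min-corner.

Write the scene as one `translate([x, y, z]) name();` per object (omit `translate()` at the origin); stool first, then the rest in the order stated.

stool();
translate([412, 0, 0]) open_box();
translate([0, 0, 424]) spool();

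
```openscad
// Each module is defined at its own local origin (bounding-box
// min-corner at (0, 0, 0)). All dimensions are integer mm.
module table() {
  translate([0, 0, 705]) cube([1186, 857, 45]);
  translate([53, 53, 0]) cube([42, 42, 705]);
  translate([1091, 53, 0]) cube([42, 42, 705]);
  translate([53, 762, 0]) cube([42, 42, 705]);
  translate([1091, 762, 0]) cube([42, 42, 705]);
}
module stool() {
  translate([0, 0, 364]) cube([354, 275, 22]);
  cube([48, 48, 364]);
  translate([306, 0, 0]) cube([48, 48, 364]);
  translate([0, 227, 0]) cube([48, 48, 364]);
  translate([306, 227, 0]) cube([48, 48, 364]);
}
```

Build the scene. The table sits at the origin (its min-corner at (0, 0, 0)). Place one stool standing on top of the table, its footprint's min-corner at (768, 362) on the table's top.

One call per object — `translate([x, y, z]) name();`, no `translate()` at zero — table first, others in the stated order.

table();
translate([768, 362, 750]) stool();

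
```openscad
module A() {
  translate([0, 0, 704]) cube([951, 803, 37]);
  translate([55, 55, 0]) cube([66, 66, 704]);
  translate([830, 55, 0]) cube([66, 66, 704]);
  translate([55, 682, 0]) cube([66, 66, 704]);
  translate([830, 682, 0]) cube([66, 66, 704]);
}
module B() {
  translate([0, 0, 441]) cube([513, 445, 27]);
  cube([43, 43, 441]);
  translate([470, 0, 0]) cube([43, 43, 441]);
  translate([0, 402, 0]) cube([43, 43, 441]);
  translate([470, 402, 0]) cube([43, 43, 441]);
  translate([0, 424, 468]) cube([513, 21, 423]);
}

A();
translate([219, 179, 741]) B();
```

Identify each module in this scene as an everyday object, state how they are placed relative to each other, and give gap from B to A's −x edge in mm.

The chair's min-x is at 219; the table's min-x is 0; gap = 219 mm.

A is a table. B is a chair. The chair is on top of the table, centred. The gap from the chair to the table's −x edge is 219 mm.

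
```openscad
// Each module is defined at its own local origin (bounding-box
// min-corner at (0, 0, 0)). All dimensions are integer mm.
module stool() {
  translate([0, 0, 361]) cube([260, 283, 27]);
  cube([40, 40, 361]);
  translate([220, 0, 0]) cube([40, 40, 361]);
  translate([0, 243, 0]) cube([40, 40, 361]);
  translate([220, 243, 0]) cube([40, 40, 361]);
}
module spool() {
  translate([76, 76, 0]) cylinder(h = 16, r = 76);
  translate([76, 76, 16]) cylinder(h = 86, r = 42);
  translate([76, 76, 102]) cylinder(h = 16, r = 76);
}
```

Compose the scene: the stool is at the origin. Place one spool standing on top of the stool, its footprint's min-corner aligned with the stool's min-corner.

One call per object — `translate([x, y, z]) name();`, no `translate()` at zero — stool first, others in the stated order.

stool();
translate([0, 0, 388]) spool();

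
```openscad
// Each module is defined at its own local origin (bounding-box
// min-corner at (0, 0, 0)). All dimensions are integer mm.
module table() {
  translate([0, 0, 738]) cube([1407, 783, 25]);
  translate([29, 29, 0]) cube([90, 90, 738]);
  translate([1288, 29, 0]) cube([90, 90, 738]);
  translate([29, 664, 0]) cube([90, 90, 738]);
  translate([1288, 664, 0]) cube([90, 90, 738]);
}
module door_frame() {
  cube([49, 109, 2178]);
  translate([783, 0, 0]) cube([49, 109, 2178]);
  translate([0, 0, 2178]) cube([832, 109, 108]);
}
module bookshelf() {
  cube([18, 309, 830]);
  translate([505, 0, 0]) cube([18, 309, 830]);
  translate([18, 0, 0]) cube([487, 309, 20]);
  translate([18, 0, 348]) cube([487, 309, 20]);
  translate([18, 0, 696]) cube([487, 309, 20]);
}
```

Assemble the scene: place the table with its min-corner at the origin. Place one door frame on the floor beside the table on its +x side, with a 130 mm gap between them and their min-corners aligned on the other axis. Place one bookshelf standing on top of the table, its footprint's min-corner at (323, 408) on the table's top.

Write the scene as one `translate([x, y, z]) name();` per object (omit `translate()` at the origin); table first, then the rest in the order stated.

table();
translate([1537, 0, 0]) door_frame();
translate([323, 408, 763]) bookshelf();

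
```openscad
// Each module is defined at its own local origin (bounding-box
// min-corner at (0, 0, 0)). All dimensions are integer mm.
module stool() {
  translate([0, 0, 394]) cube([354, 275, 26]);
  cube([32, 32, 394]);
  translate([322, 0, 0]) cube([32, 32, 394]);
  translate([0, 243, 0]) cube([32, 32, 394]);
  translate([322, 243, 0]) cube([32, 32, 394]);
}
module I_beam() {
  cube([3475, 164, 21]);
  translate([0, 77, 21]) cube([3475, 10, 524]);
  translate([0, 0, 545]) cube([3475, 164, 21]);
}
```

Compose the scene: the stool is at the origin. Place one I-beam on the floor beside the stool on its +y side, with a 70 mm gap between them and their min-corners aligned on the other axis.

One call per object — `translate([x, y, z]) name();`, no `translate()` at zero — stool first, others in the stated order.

stool();
translate([0, 345, 0]) I_beam();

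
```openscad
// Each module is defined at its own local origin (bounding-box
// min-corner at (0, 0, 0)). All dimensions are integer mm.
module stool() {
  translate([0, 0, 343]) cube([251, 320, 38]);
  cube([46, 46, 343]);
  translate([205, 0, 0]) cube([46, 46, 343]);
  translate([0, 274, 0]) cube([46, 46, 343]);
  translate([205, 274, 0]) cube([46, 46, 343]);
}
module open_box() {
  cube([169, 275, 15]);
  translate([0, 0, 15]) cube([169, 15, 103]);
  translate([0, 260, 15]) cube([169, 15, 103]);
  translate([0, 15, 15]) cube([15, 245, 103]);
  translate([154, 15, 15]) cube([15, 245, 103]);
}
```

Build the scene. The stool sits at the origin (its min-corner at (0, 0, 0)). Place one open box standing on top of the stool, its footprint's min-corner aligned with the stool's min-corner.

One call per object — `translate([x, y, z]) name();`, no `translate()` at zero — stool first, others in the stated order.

stool();
translate([0, 0, 381]) open_box();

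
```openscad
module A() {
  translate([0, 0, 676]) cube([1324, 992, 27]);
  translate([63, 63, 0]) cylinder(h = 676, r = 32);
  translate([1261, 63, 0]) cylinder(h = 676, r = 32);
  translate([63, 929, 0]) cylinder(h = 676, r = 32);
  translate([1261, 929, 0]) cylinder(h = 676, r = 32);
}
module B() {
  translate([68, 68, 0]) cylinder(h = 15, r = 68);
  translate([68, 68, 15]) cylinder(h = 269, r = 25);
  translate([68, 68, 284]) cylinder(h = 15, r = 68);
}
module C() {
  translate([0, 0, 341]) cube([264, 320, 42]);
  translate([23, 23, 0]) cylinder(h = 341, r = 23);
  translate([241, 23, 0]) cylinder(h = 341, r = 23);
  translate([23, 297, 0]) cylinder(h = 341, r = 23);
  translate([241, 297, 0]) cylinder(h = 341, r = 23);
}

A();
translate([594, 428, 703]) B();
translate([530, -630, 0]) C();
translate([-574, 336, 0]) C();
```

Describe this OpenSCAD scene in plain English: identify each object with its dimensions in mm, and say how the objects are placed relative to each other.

A is a table: top 1324 mm (x) × 992 mm (y), 27 mm thick, upper face at z = 703 mm, on four round legs of 64 mm diameter, each leg's bounding box inset 31 mm from the nearest pair of top edges, running from z = 0 to the bottom of the top.

B is a spool: two coaxial disc flanges of radius 68 mm and thickness 15 mm, joined by a core cylinder of radius 25 mm and height 269 mm. The lower flange rests on z = 0 and the three cylinders share a vertical axis.

C is a simple wooden stool: a rectangular seat 264 mm (x) by 320 mm (y), 42 mm thick, top face at z = 383 mm, on four round legs, each 46 mm in diameter. The legs rest on z = 0, each leg's axis is inset half a diameter from the nearest pair of seat edges (so the leg's bounding box is flush with the corner).

The spool is on top of the table, centred. Two stools sit around the table at the −y, −x sides.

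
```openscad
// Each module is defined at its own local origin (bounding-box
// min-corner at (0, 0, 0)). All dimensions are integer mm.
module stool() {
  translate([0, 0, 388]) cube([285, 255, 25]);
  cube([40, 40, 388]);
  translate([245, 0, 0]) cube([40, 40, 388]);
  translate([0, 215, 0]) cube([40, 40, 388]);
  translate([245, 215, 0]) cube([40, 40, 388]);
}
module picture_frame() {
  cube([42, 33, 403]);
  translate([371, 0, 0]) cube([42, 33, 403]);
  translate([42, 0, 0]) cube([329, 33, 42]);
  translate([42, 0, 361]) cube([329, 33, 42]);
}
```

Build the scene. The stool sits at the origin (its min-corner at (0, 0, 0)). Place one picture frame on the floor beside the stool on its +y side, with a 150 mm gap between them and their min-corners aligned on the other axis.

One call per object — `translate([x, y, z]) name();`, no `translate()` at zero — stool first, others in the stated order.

stool();
translate([0, 405, 0]) picture_frame();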